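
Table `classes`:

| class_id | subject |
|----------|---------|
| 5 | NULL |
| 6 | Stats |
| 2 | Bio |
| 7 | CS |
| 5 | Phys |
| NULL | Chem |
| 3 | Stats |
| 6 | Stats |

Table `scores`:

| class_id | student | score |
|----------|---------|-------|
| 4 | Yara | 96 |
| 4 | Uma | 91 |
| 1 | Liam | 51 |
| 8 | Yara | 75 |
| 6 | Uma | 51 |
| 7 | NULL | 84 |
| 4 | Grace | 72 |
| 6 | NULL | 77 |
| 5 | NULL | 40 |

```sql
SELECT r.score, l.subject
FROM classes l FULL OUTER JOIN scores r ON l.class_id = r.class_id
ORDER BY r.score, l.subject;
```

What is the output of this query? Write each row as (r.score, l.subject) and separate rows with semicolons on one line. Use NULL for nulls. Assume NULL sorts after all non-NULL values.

(40, Phys); (40, NULL); (51, Stats); (51, Stats); (51, NULL); (72, NULL); (75, NULL); (77, Stats); (77, Stats); (84, CS); (91, NULL); (96, NULL); (NULL, Bio); (NULL, Chem); (NULL, Stats)

FULL OUTER JOIN keeps every row from both sides; unmatched rows get NULL for the other side's columns.
Matching on l.class_id = r.class_id. A NULL in a compared column never satisfies the condition.
- l (class_id=5) pairs with 1 row(s) of r.
- l (class_id=6) pairs with 2 row(s) of r.
- l (class_id=2) has no partner → padded with NULL.
- l (class_id=7) pairs with 1 row(s) of r.
- l (class_id=5) pairs with 1 row(s) of r.
- l (class_id=NULL) has no partner → padded with NULL.
- l (class_id=3) has no partner → padded with NULL.
- l (class_id=6) pairs with 2 row(s) of r.
- 5 r row(s) had no l match → kept, l columns NULL.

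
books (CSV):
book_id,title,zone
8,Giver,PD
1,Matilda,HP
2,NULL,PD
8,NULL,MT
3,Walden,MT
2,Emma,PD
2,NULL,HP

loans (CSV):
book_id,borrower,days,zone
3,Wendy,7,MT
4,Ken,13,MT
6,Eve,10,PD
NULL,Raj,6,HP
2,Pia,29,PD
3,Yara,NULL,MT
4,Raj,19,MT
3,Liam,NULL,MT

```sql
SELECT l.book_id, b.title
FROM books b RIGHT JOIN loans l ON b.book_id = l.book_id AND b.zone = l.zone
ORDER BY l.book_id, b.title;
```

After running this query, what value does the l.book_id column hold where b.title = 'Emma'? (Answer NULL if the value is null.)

2

RIGHT JOIN keeps every row from `loans`; unmatched rows get NULL for `books`'s columns.
Matching on b.book_id = l.book_id AND b.zone = l.zone. A NULL in a compared column never satisfies the condition.
- b[0] book_id=8, zone=PD → no match.
- b[1] book_id=1, zone=HP → no match.
- b[2] book_id=2, zone=PD → 1 match(es) in l → 1 row(s).
- b[3] book_id=8, zone=MT → no match.
- b[4] book_id=3, zone=MT → 3 match(es) in l → 3 row(s).
- b[5] book_id=2, zone=PD → 1 match(es) in l → 1 row(s).
- b[6] book_id=2, zone=HP → no match.
- plus 4 unmatched l row(s), each kept with NULL b columns.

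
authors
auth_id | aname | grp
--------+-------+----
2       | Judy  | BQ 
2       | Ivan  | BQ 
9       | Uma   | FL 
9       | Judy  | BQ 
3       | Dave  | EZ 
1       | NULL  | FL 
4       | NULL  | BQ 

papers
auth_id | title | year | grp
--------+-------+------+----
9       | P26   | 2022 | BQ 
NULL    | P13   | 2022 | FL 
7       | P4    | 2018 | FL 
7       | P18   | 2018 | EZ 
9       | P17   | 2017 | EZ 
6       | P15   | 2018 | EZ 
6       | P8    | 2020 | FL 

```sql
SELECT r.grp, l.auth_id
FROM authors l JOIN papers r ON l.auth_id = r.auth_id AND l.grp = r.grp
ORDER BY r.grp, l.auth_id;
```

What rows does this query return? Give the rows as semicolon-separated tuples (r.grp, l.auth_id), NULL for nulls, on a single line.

(BQ, 9)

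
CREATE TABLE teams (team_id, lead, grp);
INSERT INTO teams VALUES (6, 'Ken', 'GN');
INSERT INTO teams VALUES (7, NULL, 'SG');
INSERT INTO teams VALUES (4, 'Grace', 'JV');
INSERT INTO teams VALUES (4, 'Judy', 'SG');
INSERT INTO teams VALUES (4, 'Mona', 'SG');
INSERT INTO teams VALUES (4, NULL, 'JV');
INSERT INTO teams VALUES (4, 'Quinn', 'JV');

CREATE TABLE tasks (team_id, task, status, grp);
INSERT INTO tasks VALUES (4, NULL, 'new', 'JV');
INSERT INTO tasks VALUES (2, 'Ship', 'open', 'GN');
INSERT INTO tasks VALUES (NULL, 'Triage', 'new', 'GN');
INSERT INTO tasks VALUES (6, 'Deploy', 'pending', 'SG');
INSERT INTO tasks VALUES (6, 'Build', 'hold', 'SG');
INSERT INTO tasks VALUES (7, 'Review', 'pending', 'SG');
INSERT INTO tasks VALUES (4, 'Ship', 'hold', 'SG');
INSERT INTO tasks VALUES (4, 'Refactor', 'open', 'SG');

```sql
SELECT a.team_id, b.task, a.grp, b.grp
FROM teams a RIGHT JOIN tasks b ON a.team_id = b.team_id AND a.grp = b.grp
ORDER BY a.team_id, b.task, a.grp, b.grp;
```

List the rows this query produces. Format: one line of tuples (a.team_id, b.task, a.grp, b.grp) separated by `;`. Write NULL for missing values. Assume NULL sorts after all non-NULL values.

RIGHT JOIN keeps every row from `tasks`; unmatched rows get NULL for `teams`'s columns.
Matching on a.team_id = b.team_id AND a.grp = b.grp. A NULL in a compared column never satisfies the condition.
- a (team_id=6, grp=GN) has no partner in b.
- a (team_id=7, grp=SG) pairs with 1 row(s) of b.
- a (team_id=4, grp=JV) pairs with 1 row(s) of b.
- a (team_id=4, grp=SG) pairs with 2 row(s) of b.
- a (team_id=4, grp=SG) pairs with 2 row(s) of b.
- a (team_id=4, grp=JV) pairs with 1 row(s) of b.
- a (team_id=4, grp=JV) pairs with 1 row(s) of b.
- plus 4 unmatched b row(s), each kept with NULL a columns.

(4, Refactor, SG, SG); (4, Refactor, SG, SG); (4, Ship, SG, SG); (4, Ship, SG, SG); (4, NULL, JV, JV); (4, NULL, JV, JV); (4, NULL, JV, JV); (7, Review, SG, SG); (NULL, Build, NULL, SG); (NULL, Deploy, NULL, SG); (NULL, Ship, NULL, GN); (NULL, Triage, NULL, GN)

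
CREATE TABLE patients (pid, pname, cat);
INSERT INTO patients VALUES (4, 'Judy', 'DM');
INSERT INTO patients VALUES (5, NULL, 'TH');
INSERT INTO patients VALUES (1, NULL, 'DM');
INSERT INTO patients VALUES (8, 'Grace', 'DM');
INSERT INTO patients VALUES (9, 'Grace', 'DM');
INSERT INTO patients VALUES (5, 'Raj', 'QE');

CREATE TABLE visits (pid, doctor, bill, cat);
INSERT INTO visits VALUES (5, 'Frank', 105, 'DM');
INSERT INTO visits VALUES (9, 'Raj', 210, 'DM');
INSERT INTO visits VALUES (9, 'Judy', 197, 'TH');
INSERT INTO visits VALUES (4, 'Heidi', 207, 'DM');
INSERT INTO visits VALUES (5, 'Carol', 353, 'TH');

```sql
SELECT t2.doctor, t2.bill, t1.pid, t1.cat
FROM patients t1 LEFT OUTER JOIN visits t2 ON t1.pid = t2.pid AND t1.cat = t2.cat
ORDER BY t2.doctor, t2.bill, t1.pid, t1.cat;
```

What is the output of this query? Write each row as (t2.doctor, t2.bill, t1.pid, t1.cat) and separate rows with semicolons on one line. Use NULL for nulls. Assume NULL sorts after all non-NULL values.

LEFT JOIN keeps every row from `patients`; unmatched rows get NULL for `visits`'s columns.
Matching on t1.pid = t2.pid AND t1.cat = t2.cat.
- t1[0] pid=4, cat=DM → 1 match(es) in t2 → 1 row(s).
- t1[1] pid=5, cat=TH → 1 match(es) in t2 → 1 row(s).
- t1[2] pid=1, cat=DM → no match; kept with NULLs on the t2 side.
- t1[3] pid=8, cat=DM → no match; kept with NULLs on the t2 side.
- t1[4] pid=9, cat=DM → 1 match(es) in t2 → 1 row(s).
- t1[5] pid=5, cat=QE → no match; kept with NULLs on the t2 side.
After projecting and ordering:
t2.doctor | t2.bill | t1.pid | t1.cat
Carol | 353 | 5 | TH
Heidi | 207 | 4 | DM
Raj | 210 | 9 | DM
NULL | NULL | 1 | DM
NULL | NULL | 5 | QE
NULL | NULL | 8 | DM

(Carol, 353, 5, TH); (Heidi, 207, 4, DM); (Raj, 210, 9, DM); (NULL, NULL, 1, DM); (NULL, NULL, 5, QE); (NULL, NULL, 8, DM)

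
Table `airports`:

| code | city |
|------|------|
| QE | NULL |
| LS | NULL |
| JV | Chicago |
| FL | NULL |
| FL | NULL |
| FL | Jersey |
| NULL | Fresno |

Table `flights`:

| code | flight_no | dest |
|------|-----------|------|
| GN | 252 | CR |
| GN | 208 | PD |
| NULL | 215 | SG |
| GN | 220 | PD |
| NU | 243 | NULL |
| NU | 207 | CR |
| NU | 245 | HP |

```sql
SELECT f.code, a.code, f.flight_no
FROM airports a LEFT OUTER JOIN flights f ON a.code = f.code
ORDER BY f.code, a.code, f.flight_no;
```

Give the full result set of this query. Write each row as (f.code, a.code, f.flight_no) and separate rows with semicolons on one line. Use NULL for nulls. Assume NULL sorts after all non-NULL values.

LEFT JOIN keeps every row from `airports`; unmatched rows get NULL for `flights`'s columns.
Matching on a.code = f.code. A NULL in a compared column never satisfies the condition.
- a row (code=QE): no match → kept, f columns NULL.
- a row (code=LS): no match → kept, f columns NULL.
- a row (code=JV): no match → kept, f columns NULL.
- a row (code=FL): no match → kept, f columns NULL.
- a row (code=FL): no match → kept, f columns NULL.
- a row (code=FL): no match → kept, f columns NULL.
- a row (code=NULL): no match → kept, f columns NULL.
After projecting and ordering:
f.code | a.code | f.flight_no
NULL | FL | NULL
NULL | FL | NULL
NULL | FL | NULL
NULL | JV | NULL
NULL | LS | NULL
NULL | QE | NULL
NULL | NULL | NULL

(NULL, FL, NULL); (NULL, FL, NULL); (NULL, FL, NULL); (NULL, JV, NULL); (NULL, LS, NULL); (NULL, QE, NULL); (NULL, NULL, NULL)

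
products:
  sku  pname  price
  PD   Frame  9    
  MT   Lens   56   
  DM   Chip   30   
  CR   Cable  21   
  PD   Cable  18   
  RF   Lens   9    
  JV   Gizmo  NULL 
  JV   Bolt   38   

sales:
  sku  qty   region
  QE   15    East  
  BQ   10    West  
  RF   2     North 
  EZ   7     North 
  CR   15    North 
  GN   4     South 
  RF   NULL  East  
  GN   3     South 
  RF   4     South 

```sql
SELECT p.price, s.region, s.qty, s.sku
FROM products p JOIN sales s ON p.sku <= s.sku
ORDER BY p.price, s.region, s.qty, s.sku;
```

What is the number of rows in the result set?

38

INNER JOIN keeps only pairs where the ON condition holds.
Matching on p.sku <= s.sku.
Matched pairs: 38.
Total: 38 rows.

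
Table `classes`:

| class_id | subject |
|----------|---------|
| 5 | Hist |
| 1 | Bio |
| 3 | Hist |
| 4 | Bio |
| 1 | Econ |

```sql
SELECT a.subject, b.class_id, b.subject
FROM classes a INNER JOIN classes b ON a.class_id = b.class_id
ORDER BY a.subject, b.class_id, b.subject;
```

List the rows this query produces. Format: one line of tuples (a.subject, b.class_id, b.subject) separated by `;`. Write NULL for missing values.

INNER JOIN keeps only pairs where the ON condition holds.
Matching on a.class_id = b.class_id.
- class_id=5: 1 matching b row(s), so 1 row(s) emitted.
- class_id=1: 2 matching b row(s), so 2 row(s) emitted.
- class_id=3: 1 matching b row(s), so 1 row(s) emitted.
- class_id=4: 1 matching b row(s), so 1 row(s) emitted.
- class_id=1: 2 matching b row(s), so 2 row(s) emitted.
After projecting and ordering:
a.subject | b.class_id | b.subject
Bio | 1 | Bio
Bio | 1 | Econ
Bio | 4 | Bio
Econ | 1 | Bio
Econ | 1 | Econ
Hist | 3 | Hist
Hist | 5 | Hist

(Bio, 1, Bio); (Bio, 1, Econ); (Bio, 4, Bio); (Econ, 1, Bio); (Econ, 1, Econ); (Hist, 3, Hist); (Hist, 5, Hist)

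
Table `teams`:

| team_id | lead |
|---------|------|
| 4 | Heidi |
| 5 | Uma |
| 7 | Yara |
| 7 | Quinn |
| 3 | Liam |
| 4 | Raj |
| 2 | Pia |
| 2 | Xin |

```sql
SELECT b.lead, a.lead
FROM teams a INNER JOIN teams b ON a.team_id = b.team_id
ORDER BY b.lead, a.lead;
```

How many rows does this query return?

INNER JOIN keeps only pairs where the ON condition holds.
Matching on a.team_id = b.team_id.
Matched pairs: 14.
Total: 14 rows.

14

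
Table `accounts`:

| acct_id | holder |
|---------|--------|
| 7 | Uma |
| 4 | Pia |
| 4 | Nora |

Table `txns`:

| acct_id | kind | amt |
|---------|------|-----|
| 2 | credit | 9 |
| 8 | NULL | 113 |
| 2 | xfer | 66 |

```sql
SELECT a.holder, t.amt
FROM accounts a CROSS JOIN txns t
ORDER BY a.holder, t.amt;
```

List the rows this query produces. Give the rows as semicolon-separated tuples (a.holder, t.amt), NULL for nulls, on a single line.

CROSS JOIN pairs every row of `accounts` with every row of `txns`: 3 × 3 = 9 rows.
After projecting and ordering:
a.holder | t.amt
Nora | 9
Nora | 66
Nora | 113
Pia | 9
Pia | 66
Pia | 113
Uma | 9
Uma | 66
Uma | 113

(Nora, 9); (Nora, 66); (Nora, 113); (Pia, 9); (Pia, 66); (Pia, 113); (Uma, 9); (Uma, 66); (Uma, 113)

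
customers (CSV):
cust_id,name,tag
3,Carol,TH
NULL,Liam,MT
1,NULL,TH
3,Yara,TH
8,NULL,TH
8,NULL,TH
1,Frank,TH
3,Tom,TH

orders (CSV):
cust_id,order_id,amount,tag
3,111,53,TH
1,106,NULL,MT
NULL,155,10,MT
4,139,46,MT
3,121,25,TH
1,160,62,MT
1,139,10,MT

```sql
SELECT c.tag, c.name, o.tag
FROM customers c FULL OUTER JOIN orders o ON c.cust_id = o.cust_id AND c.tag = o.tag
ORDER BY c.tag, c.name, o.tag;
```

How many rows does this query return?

FULL OUTER JOIN keeps every row from both sides; unmatched rows get NULL for the other side's columns.
Matching on c.cust_id = o.cust_id AND c.tag = o.tag. A NULL in a compared column never satisfies the condition.
Matched pairs: 6; unmatched c rows kept: 5; unmatched o rows kept: 5.
Total: 6 matched + 10 padded = 16 rows.

16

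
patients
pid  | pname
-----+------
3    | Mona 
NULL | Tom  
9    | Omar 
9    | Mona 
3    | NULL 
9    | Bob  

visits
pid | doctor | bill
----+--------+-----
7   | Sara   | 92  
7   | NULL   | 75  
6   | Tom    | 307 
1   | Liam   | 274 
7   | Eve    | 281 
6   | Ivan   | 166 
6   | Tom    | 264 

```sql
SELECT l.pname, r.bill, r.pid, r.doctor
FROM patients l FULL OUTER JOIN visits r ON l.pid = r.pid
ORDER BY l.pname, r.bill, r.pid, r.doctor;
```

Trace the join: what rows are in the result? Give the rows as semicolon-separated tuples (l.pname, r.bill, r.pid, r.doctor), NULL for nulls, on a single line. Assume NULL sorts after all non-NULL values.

FULL OUTER JOIN keeps every row from both sides; unmatched rows get NULL for the other side's columns.
Matching on l.pid = r.pid. A NULL in a compared column never satisfies the condition.
- l (pid=3) has no partner → padded with NULL.
- l (pid=NULL) has no partner → padded with NULL.
- l (pid=9) has no partner → padded with NULL.
- l (pid=9) has no partner → padded with NULL.
- l (pid=3) has no partner → padded with NULL.
- l (pid=9) has no partner → padded with NULL.
- 7 row(s) from r found no l partner → padded with NULL.

(Bob, NULL, NULL, NULL); (Mona, NULL, NULL, NULL); (Mona, NULL, NULL, NULL); (Omar, NULL, NULL, NULL); (Tom, NULL, NULL, NULL); (NULL, 75, 7, NULL); (NULL, 92, 7, Sara); (NULL, 166, 6, Ivan); (NULL, 264, 6, Tom); (NULL, 274, 1, Liam); (NULL, 281, 7, Eve); (NULL, 307, 6, Tom); (NULL, NULL, NULL, NULL)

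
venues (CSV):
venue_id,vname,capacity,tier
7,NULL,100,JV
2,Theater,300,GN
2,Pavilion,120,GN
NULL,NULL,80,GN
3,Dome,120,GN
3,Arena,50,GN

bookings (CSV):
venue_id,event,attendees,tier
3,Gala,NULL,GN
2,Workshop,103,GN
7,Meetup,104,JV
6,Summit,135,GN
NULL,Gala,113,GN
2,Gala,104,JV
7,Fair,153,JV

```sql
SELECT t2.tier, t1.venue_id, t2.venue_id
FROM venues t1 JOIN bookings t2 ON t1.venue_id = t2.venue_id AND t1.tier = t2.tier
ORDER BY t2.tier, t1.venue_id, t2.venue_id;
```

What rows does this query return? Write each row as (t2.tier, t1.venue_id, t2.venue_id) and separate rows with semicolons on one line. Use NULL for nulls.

(GN, 2, 2); (GN, 2, 2); (GN, 3, 3); (GN, 3, 3); (JV, 7, 7); (JV, 7, 7)

INNER JOIN keeps only pairs where the ON condition holds.
Matching on t1.venue_id = t2.venue_id AND t1.tier = t2.tier. A NULL in a compared column never satisfies the condition.
Matched pairs: 6.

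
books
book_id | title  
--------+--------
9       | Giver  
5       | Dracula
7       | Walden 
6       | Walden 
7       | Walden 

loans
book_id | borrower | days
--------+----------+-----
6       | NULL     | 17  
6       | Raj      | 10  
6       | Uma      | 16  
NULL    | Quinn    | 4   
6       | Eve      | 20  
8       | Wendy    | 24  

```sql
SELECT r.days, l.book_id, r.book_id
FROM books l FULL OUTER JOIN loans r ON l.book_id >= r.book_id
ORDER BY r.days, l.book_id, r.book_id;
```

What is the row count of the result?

FULL OUTER JOIN keeps every row from both sides; unmatched rows get NULL for the other side's columns.
Matching on l.book_id >= r.book_id. A NULL in a compared column never satisfies the condition.
Matched pairs: 17; unmatched l rows kept: 1; unmatched r rows kept: 1.
Total: 17 matched + 2 padded = 19 rows.

19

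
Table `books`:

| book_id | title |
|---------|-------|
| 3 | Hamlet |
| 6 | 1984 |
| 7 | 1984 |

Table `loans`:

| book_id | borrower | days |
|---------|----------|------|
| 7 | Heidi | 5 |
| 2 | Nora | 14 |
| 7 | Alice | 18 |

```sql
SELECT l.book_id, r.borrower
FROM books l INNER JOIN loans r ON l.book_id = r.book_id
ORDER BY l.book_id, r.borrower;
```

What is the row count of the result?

2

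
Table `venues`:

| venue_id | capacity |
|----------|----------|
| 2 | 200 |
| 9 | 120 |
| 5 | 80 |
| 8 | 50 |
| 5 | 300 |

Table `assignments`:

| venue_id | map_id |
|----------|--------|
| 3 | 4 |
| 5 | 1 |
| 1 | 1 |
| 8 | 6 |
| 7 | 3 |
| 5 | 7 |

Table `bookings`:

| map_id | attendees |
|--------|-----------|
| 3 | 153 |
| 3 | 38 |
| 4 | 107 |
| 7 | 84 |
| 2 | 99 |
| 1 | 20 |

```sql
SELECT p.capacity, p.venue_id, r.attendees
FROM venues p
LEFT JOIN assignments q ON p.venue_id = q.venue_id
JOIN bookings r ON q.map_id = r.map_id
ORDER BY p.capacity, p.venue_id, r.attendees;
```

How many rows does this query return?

Step 1 — p LEFT JOIN q on venue_id → 7 row(s).
Then INNER JOIN `bookings r` on map_id: keep only rows whose q.map_id appears in r.
Result: 4 row(s).

4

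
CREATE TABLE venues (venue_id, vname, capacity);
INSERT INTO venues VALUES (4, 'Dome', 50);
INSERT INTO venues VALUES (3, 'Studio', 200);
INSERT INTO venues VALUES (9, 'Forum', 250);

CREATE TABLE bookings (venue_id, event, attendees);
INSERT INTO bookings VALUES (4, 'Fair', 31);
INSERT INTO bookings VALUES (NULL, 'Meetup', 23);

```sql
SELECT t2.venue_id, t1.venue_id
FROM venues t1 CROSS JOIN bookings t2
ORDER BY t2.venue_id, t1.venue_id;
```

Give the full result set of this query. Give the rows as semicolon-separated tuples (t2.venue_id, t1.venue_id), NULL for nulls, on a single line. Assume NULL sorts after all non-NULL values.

CROSS JOIN pairs every row of `venues` with every row of `bookings`: 3 × 2 = 6 rows.
After projecting and ordering:
t2.venue_id | t1.venue_id
4 | 3
4 | 4
4 | 9
NULL | 3
NULL | 4
NULL | 9

(4, 3); (4, 4); (4, 9); (NULL, 3); (NULL, 4); (NULL, 9)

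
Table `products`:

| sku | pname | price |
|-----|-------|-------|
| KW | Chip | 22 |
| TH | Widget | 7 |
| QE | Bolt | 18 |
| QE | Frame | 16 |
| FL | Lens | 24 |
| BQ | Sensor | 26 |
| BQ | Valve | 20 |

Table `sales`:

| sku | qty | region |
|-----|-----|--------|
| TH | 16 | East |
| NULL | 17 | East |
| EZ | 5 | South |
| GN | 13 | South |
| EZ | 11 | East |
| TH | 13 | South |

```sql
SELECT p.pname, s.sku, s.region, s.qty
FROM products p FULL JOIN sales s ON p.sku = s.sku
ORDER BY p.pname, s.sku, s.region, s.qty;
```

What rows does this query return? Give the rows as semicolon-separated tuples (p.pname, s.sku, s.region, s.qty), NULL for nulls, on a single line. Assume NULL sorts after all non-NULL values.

FULL OUTER JOIN keeps every row from both sides; unmatched rows get NULL for the other side's columns.
Matching on p.sku = s.sku. A NULL in a compared column never satisfies the condition.
- p row (sku=KW): no match → kept, s columns NULL.
- p row (sku=TH): matches 2 s row(s) → 2 output row(s).
- p row (sku=QE): no match → kept, s columns NULL.
- p row (sku=QE): no match → kept, s columns NULL.
- p row (sku=FL): no match → kept, s columns NULL.
- p row (sku=BQ): no match → kept, s columns NULL.
- p row (sku=BQ): no match → kept, s columns NULL.
- plus 4 unmatched s row(s), each kept with NULL p columns.

(Bolt, NULL, NULL, NULL); (Chip, NULL, NULL, NULL); (Frame, NULL, NULL, NULL); (Lens, NULL, NULL, NULL); (Sensor, NULL, NULL, NULL); (Valve, NULL, NULL, NULL); (Widget, TH, East, 16); (Widget, TH, South, 13); (NULL, EZ, East, 11); (NULL, EZ, South, 5); (NULL, GN, South, 13); (NULL, NULL, East, 17)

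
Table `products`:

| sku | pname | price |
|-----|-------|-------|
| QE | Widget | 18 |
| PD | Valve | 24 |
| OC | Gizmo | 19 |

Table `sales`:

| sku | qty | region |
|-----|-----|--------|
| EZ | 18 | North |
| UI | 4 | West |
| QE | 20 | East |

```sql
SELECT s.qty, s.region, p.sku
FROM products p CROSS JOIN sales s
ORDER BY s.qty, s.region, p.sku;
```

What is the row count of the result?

CROSS JOIN pairs every row of `products` with every row of `sales`: 3 × 3 = 9 rows.

9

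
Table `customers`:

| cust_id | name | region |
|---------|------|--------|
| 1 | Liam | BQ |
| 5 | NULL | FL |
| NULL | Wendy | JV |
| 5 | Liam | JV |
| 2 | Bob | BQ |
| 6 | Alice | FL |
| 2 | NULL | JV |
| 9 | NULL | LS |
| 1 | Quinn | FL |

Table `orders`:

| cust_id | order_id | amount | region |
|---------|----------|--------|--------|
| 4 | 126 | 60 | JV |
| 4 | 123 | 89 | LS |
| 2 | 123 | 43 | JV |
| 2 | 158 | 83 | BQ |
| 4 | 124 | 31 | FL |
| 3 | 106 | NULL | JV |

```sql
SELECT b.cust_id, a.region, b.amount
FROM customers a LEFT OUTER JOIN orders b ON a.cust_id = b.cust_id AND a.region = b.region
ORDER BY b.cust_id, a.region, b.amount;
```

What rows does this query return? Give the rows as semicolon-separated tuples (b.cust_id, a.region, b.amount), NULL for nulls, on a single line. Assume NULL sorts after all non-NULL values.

LEFT JOIN keeps every row from `customers`; unmatched rows get NULL for `orders`'s columns.
Matching on a.cust_id = b.cust_id AND a.region = b.region. A NULL in a compared column never satisfies the condition.
- a row (cust_id=1, region=BQ): no match → kept, b columns NULL.
- a row (cust_id=5, region=FL): no match → kept, b columns NULL.
- a row (cust_id=NULL, region=JV): no match → kept, b columns NULL.
- a row (cust_id=5, region=JV): no match → kept, b columns NULL.
- a row (cust_id=2, region=BQ): matches 1 b row(s) → 1 output row(s).
- a row (cust_id=6, region=FL): no match → kept, b columns NULL.
- a row (cust_id=2, region=JV): matches 1 b row(s) → 1 output row(s).
- a row (cust_id=9, region=LS): no match → kept, b columns NULL.
- a row (cust_id=1, region=FL): no match → kept, b columns NULL.
After projecting and ordering:
b.cust_id | a.region | b.amount
2 | BQ | 83
2 | JV | 43
NULL | BQ | NULL
NULL | FL | NULL
NULL | FL | NULL
NULL | FL | NULL
NULL | JV | NULL
NULL | JV | NULL
NULL | LS | NULL

(2, BQ, 83); (2, JV, 43); (NULL, BQ, NULL); (NULL, FL, NULL); (NULL, FL, NULL); (NULL, FL, NULL); (NULL, JV, NULL); (NULL, JV, NULL); (NULL, LS, NULL)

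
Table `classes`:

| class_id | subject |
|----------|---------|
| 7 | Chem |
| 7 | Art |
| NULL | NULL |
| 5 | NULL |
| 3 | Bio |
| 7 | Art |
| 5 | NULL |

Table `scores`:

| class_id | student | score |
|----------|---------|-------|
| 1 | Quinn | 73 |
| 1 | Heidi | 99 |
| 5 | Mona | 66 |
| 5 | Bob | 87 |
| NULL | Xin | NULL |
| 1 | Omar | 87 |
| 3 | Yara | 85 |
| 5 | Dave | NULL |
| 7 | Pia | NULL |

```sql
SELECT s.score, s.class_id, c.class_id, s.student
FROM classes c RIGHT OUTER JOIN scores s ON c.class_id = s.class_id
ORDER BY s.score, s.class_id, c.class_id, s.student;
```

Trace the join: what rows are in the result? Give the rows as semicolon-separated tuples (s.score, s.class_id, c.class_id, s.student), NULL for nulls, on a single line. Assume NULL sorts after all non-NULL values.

(66, 5, 5, Mona); (66, 5, 5, Mona); (73, 1, NULL, Quinn); (85, 3, 3, Yara); (87, 1, NULL, Omar); (87, 5, 5, Bob); (87, 5, 5, Bob); (99, 1, NULL, Heidi); (NULL, 5, 5, Dave); (NULL, 5, 5, Dave); (NULL, 7, 7, Pia); (NULL, 7, 7, Pia); (NULL, 7, 7, Pia); (NULL, NULL, NULL, Xin)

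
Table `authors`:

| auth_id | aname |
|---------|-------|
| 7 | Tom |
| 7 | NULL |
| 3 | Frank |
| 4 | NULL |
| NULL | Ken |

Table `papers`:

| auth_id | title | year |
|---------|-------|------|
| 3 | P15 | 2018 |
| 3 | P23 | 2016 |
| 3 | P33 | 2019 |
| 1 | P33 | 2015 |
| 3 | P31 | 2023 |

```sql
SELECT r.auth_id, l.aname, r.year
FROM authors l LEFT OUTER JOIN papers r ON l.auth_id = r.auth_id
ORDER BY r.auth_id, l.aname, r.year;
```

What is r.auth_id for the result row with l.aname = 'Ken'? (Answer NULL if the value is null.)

NULL

LEFT JOIN keeps every row from `authors`; unmatched rows get NULL for `papers`'s columns.
Matching on l.auth_id = r.auth_id. A NULL in a compared column never satisfies the condition.
Matched pairs: 4; unmatched l rows kept: 4.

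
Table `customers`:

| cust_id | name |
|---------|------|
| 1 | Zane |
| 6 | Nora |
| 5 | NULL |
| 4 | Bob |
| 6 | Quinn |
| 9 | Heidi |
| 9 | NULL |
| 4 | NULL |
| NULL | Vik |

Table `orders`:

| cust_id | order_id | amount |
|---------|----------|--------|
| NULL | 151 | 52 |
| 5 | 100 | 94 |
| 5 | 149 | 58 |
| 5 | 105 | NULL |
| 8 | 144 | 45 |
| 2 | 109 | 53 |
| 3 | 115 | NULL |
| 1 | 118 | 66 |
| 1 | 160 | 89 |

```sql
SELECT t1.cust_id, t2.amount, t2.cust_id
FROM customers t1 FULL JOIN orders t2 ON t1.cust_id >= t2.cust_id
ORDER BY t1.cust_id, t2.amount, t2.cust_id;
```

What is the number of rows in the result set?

FULL OUTER JOIN keeps every row from both sides; unmatched rows get NULL for the other side's columns.
Matching on t1.cust_id >= t2.cust_id. A NULL in a compared column never satisfies the condition.
- t1 (cust_id=1) pairs with 2 row(s) of t2.
- t1 (cust_id=6) pairs with 7 row(s) of t2.
- t1 (cust_id=5) pairs with 7 row(s) of t2.
- t1 (cust_id=4) pairs with 4 row(s) of t2.
- t1 (cust_id=6) pairs with 7 row(s) of t2.
- t1 (cust_id=9) pairs with 8 row(s) of t2.
- t1 (cust_id=9) pairs with 8 row(s) of t2.
- t1 (cust_id=4) pairs with 4 row(s) of t2.
- t1 (cust_id=NULL) has no partner → padded with NULL.
- 1 t2 row(s) had no t1 match → kept, t1 columns NULL.
Total: 47 matched + 2 padded = 49 rows.

49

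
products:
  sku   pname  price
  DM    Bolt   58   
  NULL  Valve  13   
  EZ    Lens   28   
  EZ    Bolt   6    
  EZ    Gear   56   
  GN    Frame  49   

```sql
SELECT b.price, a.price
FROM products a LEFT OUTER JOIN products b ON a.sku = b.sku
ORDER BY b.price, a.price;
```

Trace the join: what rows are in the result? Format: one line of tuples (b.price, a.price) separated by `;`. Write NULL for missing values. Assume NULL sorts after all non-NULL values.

LEFT JOIN keeps every row from `products a`; unmatched rows get NULL for `products b`'s columns.
Matching on a.sku = b.sku. A NULL in a compared column never satisfies the condition.
- a[0] sku=DM → 1 match(es) in b → 1 row(s).
- a[1] sku=NULL → no match; kept with NULLs on the b side.
- a[2] sku=EZ → 3 match(es) in b → 3 row(s).
- a[3] sku=EZ → 3 match(es) in b → 3 row(s).
- a[4] sku=EZ → 3 match(es) in b → 3 row(s).
- a[5] sku=GN → 1 match(es) in b → 1 row(s).

(6, 6); (6, 28); (6, 56); (28, 6); (28, 28); (28, 56); (49, 49); (56, 6); (56, 28); (56, 56); (58, 58); (NULL, 13)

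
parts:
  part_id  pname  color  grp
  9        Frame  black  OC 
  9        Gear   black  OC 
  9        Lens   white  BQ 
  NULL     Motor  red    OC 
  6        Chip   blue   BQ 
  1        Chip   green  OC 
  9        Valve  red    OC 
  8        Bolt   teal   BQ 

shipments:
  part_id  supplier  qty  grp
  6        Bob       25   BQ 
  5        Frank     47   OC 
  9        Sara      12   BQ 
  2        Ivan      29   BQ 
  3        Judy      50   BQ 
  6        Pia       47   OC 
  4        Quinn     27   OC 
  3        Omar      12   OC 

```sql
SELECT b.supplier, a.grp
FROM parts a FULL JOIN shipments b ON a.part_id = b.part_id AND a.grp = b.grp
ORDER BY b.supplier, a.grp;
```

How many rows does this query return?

FULL OUTER JOIN keeps every row from both sides; unmatched rows get NULL for the other side's columns.
Matching on a.part_id = b.part_id AND a.grp = b.grp. A NULL in a compared column never satisfies the condition.
- a row (part_id=9, grp=OC): no match → kept, b columns NULL.
- a row (part_id=9, grp=OC): no match → kept, b columns NULL.
- a row (part_id=9, grp=BQ): matches 1 b row(s) → 1 output row(s).
- a row (part_id=NULL, grp=OC): no match → kept, b columns NULL.
- a row (part_id=6, grp=BQ): matches 1 b row(s) → 1 output row(s).
- a row (part_id=1, grp=OC): no match → kept, b columns NULL.
- a row (part_id=9, grp=OC): no match → kept, b columns NULL.
- a row (part_id=8, grp=BQ): no match → kept, b columns NULL.
- 6 b row(s) had no a match → kept, a columns NULL.
Total: 2 matched + 12 padded = 14 rows.

14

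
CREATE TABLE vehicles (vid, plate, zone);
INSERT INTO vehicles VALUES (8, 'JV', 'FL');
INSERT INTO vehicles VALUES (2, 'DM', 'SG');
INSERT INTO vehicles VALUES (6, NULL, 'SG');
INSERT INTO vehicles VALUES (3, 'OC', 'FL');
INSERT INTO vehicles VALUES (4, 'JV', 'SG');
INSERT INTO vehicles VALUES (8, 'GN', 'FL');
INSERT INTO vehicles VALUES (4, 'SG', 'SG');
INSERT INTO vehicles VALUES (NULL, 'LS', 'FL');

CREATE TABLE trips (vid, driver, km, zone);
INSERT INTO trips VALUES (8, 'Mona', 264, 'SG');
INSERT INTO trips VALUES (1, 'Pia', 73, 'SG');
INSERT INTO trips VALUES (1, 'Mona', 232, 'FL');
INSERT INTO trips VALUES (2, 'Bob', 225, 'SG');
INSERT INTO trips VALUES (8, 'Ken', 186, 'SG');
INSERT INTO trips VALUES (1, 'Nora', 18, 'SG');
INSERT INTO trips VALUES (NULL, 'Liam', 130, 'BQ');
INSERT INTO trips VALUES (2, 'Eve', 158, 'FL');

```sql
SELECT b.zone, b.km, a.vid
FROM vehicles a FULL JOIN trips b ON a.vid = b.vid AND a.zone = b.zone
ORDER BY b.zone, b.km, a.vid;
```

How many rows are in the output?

FULL OUTER JOIN keeps every row from both sides; unmatched rows get NULL for the other side's columns.
Matching on a.vid = b.vid AND a.zone = b.zone. A NULL in a compared column never satisfies the condition.
Matched pairs: 1; unmatched a rows kept: 7; unmatched b rows kept: 7.
Total: 1 matched + 14 padded = 15 rows.

15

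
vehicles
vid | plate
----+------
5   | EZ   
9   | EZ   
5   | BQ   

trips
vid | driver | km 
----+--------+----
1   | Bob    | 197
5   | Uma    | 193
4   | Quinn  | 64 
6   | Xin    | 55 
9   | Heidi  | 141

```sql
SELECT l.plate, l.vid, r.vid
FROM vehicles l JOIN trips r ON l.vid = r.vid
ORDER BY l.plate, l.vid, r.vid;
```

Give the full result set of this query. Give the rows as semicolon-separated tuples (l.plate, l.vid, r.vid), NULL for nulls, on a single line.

INNER JOIN keeps only pairs where the ON condition holds.
Matching on l.vid = r.vid.
- l (vid=5) pairs with 1 row(s) of r.
- l (vid=9) pairs with 1 row(s) of r.
- l (vid=5) pairs with 1 row(s) of r.
After projecting and ordering:
l.plate | l.vid | r.vid
BQ | 5 | 5
EZ | 5 | 5
EZ | 9 | 9

(BQ, 5, 5); (EZ, 5, 5); (EZ, 9, 9)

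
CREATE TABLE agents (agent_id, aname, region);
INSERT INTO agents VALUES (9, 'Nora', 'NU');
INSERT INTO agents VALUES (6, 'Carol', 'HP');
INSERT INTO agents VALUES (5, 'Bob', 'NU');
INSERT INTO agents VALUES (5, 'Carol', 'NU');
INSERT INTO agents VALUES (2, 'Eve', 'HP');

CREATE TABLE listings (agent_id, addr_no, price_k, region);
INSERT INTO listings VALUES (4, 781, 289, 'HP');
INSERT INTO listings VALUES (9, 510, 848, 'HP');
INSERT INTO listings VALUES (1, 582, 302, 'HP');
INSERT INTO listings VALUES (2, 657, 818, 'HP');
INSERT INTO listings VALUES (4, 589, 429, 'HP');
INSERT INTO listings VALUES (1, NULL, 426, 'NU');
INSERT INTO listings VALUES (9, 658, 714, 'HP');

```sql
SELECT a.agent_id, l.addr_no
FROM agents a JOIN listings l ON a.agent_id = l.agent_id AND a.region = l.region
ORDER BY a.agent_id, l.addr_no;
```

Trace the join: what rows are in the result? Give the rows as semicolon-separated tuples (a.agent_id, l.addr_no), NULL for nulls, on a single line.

INNER JOIN keeps only pairs where the ON condition holds.
Matching on a.agent_id = l.agent_id AND a.region = l.region.
- agent_id=9, region=NU: no matching l row, dropped.
- agent_id=6, region=HP: no matching l row, dropped.
- agent_id=5, region=NU: no matching l row, dropped.
- agent_id=5, region=NU: no matching l row, dropped.
- agent_id=2, region=HP: 1 matching l row(s), so 1 row(s) emitted.
After projecting and ordering:
a.agent_id | l.addr_no
2 | 657

(2, 657)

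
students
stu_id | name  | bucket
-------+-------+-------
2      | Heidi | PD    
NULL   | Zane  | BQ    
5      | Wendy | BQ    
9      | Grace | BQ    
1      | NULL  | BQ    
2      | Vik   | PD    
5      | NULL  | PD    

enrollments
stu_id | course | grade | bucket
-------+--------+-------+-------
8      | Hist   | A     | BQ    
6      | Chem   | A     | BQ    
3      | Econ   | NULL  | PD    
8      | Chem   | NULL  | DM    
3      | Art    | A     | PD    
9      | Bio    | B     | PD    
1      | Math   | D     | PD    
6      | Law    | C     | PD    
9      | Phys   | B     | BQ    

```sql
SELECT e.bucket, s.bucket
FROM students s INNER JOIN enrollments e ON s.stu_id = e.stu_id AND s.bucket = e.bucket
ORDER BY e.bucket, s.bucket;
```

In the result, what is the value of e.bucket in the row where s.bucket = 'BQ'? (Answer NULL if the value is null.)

INNER JOIN keeps only pairs where the ON condition holds.
Matching on s.stu_id = e.stu_id AND s.bucket = e.bucket. A NULL in a compared column never satisfies the condition.
Matched pairs: 1.

BQ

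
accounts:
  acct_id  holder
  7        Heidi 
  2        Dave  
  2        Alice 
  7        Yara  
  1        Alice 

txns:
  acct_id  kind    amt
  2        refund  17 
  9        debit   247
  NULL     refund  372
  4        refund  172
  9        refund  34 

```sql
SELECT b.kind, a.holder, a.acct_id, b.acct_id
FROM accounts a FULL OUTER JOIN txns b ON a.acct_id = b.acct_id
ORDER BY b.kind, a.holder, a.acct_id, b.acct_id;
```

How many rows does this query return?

FULL OUTER JOIN keeps every row from both sides; unmatched rows get NULL for the other side's columns.
Matching on a.acct_id = b.acct_id. A NULL in a compared column never satisfies the condition.
Matched pairs: 2; unmatched a rows kept: 3; unmatched b rows kept: 4.
Total: 2 matched + 7 padded = 9 rows.

9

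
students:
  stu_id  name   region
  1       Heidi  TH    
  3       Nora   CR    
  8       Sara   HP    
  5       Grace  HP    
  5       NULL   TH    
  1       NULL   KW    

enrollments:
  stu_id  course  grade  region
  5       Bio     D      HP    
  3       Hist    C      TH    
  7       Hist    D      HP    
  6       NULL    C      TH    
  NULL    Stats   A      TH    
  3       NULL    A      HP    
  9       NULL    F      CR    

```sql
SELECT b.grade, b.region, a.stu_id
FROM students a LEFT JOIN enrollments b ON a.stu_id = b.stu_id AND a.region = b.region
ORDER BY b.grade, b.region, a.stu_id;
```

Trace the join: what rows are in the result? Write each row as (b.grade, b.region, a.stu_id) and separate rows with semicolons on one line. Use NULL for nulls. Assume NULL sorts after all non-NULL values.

LEFT JOIN keeps every row from `students`; unmatched rows get NULL for `enrollments`'s columns.
Matching on a.stu_id = b.stu_id AND a.region = b.region. A NULL in a compared column never satisfies the condition.
Matched pairs: 1; unmatched a rows kept: 5.

(D, HP, 5); (NULL, NULL, 1); (NULL, NULL, 1); (NULL, NULL, 3); (NULL, NULL, 5); (NULL, NULL, 8)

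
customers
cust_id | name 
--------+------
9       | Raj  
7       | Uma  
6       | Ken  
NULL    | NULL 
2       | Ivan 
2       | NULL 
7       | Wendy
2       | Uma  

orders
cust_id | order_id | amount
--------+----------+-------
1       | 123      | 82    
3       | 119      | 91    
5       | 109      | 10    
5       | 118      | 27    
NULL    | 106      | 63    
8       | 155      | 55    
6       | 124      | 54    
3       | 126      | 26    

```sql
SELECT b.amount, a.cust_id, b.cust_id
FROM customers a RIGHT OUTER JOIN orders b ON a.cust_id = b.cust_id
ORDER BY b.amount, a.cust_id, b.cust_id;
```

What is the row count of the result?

8

RIGHT JOIN keeps every row from `orders`; unmatched rows get NULL for `customers`'s columns.
Matching on a.cust_id = b.cust_id. A NULL in a compared column never satisfies the condition.
- cust_id=9: no matching b row.
- cust_id=7: no matching b row.
- cust_id=6: 1 matching b row(s), so 1 row(s) emitted.
- cust_id=NULL: no matching b row.
- cust_id=2: no matching b row.
- cust_id=2: no matching b row.
- cust_id=7: no matching b row.
- cust_id=2: no matching b row.
- plus 7 unmatched b row(s), each kept with NULL a columns.
Total: 1 matched + 7 padded = 8 rows.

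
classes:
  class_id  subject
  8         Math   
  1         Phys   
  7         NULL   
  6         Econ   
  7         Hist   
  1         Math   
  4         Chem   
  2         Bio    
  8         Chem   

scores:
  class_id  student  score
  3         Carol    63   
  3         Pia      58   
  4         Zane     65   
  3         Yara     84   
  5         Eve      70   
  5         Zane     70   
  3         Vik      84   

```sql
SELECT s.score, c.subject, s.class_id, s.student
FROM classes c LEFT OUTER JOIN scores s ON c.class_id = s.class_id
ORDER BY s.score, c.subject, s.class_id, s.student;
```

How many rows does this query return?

9

LEFT JOIN keeps every row from `classes`; unmatched rows get NULL for `scores`'s columns.
Matching on c.class_id = s.class_id.
- c[0] class_id=8 → no match; kept with NULLs on the s side.
- c[1] class_id=1 → no match; kept with NULLs on the s side.
- c[2] class_id=7 → no match; kept with NULLs on the s side.
- c[3] class_id=6 → no match; kept with NULLs on the s side.
- c[4] class_id=7 → no match; kept with NULLs on the s side.
- c[5] class_id=1 → no match; kept with NULLs on the s side.
- c[6] class_id=4 → 1 match(es) in s → 1 row(s).
- c[7] class_id=2 → no match; kept with NULLs on the s side.
- c[8] class_id=8 → no match; kept with NULLs on the s side.
Total: 1 matched + 8 padded = 9 rows.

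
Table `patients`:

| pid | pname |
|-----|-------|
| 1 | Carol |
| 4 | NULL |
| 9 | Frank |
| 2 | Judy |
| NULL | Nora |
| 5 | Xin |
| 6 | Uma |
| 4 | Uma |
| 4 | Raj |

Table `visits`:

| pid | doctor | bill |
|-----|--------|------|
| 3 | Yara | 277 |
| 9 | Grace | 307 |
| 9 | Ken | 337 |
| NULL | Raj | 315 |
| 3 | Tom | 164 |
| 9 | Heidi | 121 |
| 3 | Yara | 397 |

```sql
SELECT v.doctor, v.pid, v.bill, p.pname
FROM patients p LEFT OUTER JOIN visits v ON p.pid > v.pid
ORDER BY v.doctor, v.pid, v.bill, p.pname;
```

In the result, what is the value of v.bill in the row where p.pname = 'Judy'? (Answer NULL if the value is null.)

LEFT JOIN keeps every row from `patients`; unmatched rows get NULL for `visits`'s columns.
Matching on p.pid > v.pid. A NULL in a compared column never satisfies the condition.
Matched pairs: 18; unmatched p rows kept: 3.

NULL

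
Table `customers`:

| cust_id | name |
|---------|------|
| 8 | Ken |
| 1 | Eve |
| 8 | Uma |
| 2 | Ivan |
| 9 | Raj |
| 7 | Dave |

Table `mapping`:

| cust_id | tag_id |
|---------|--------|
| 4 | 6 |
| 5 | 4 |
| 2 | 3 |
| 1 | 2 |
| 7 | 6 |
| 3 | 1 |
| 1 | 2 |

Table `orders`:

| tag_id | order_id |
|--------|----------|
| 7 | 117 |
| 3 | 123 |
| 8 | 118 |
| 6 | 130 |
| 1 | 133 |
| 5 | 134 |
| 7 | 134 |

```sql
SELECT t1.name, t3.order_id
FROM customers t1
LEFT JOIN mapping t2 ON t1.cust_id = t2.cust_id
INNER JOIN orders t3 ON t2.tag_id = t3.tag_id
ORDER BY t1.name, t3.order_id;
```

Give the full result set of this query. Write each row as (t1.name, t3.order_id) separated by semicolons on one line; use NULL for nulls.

(Dave, 130); (Ivan, 123)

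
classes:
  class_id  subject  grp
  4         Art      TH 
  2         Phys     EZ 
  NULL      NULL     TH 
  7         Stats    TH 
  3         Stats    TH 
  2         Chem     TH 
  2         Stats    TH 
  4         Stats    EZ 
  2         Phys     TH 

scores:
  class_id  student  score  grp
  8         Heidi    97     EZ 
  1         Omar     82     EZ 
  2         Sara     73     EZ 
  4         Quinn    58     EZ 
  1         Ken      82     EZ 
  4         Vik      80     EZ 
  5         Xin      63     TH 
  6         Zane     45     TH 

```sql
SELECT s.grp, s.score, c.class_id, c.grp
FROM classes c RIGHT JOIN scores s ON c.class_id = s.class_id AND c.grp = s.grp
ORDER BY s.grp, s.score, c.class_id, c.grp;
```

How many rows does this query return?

RIGHT JOIN keeps every row from `scores`; unmatched rows get NULL for `classes`'s columns.
Matching on c.class_id = s.class_id AND c.grp = s.grp. A NULL in a compared column never satisfies the condition.
- c row (class_id=4, grp=TH): no match.
- c row (class_id=2, grp=EZ): matches 1 s row(s) → 1 output row(s).
- c row (class_id=NULL, grp=TH): no match.
- c row (class_id=7, grp=TH): no match.
- c row (class_id=3, grp=TH): no match.
- c row (class_id=2, grp=TH): no match.
- c row (class_id=2, grp=TH): no match.
- c row (class_id=4, grp=EZ): matches 2 s row(s) → 2 output row(s).
- c row (class_id=2, grp=TH): no match.
- 5 s row(s) had no c match → kept, c columns NULL.
Total: 3 matched + 5 padded = 8 rows.

8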